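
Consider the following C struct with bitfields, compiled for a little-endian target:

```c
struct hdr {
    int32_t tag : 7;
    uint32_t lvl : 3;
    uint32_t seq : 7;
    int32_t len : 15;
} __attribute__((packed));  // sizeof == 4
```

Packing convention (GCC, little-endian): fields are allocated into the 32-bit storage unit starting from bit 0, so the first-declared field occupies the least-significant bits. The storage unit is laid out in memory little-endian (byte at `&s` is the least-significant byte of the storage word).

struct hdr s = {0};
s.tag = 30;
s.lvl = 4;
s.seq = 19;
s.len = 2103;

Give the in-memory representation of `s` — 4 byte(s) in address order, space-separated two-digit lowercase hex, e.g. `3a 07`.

tag:7 = 30 → 0x1e << 0 → word 0x0000001e
lvl:3 = 4 → 0x4 << 7 → word 0x0000021e
seq:7 = 19 → 0x13 << 10 → word 0x00004e1e
len:15 = 2103 → 0x837 << 17 → word 0x106e4e1e
word = 0x106e4e1e → little-endian bytes:
  [0]=0x1e  [1]=0x4e  [2]=0x6e  [3]=0x10

1e 4e 6e 10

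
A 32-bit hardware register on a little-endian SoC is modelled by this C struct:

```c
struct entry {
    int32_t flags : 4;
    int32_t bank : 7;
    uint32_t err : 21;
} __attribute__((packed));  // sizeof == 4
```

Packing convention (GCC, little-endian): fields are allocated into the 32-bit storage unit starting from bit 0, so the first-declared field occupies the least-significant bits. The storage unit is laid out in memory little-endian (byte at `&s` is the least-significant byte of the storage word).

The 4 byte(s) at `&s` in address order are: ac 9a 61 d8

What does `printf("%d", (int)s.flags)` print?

[0]=0xac [1]=0x9a [2]=0x61 [3]=0xd8 (little-endian) → word 0xd8619aac
flags [0+:4] = (word>>0) & 0xf = 12  ←
bank [4+:7] = (word>>4) & 0x7f = 42
err [11+:21] = (word>>11) & 0x1fffff = 1772595
flags signed 4b, MSB=1: 12 - 16 = -4

-4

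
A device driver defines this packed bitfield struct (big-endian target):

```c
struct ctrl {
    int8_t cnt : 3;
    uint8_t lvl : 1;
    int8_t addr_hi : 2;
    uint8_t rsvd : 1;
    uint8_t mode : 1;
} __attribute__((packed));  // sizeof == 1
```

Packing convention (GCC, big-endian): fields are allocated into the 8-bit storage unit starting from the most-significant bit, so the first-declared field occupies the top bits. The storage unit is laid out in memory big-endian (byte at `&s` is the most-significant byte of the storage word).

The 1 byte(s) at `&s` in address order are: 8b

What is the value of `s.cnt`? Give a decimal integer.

[0]=0x8b (big-endian) → word 0x8b
cnt [5+:3] = (word>>5) & 0x7 = 4  ←
lvl [4+:1] = (word>>4) & 0x1 = 0
addr_hi [2+:2] = (word>>2) & 0x3 = 2
rsvd [1+:1] = (word>>1) & 0x1 = 1
mode [0+:1] = (word>>0) & 0x1 = 1
cnt signed 3b, MSB=1: 4 - 8 = -4

-4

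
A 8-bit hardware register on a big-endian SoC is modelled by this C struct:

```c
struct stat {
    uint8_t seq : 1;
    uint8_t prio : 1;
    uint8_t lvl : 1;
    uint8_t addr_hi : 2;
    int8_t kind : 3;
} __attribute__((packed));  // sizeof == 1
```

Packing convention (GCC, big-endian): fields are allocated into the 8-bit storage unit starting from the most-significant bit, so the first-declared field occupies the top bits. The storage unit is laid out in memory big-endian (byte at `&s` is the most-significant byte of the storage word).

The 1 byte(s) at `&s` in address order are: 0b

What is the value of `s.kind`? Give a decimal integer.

3

[0]=0x0b (big-endian) → word 0x0b
seq:1 @ bit 7 → (0x0b>>7)&0x1 = 0x0
prio:1 @ bit 6 → (0x0b>>6)&0x1 = 0x0
lvl:1 @ bit 5 → (0x0b>>5)&0x1 = 0x0
addr_hi:2 @ bit 3 → (0x0b>>3)&0x3 = 0x1
kind:3 @ bit 0 → (0x0b>>0)&0x7 = 0x3  ←
kind signed 3b, MSB=0: value = 3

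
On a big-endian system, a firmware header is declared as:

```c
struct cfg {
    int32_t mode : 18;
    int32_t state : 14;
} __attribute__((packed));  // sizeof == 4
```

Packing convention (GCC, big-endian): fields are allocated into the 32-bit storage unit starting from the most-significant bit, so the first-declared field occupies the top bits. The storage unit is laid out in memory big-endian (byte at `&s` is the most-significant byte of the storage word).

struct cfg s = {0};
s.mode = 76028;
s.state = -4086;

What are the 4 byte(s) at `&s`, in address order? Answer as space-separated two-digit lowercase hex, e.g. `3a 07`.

4a 3f 30 0a

mode:18 = 76028 → 0x128fc << 14 → word 0x4a3f0000
state:14 = -4086 → 0x300a << 0 → word 0x4a3f300a
word = 0x4a3f300a → big-endian bytes:
  [0]=0x4a  [1]=0x3f  [2]=0x30  [3]=0x0a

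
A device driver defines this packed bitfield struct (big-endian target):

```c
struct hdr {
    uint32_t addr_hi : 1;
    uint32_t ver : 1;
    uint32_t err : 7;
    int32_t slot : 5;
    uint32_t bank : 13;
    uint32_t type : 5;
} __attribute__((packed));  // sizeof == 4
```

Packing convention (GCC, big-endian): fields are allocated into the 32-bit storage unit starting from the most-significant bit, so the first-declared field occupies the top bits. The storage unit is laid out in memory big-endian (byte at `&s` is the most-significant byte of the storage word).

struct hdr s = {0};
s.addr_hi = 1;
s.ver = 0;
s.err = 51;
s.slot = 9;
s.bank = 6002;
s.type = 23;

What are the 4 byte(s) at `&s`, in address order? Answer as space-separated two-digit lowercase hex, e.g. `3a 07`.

99 a6 ee 57

[31+:1] addr_hi=1 & 0x1 = 0x1; word=0x80000000
[30+:1] ver=0 & 0x1 = 0x0; word=0x80000000
[23+:7] err=51 & 0x7f = 0x33; word=0x99800000
[18+:5] slot=9 & 0x1f = 0x9; word=0x99a40000
[5+:13] bank=6002 & 0x1fff = 0x1772; word=0x99a6ee40
[0+:5] type=23 & 0x1f = 0x17; word=0x99a6ee57
word = 0x99a6ee57 → big-endian bytes:
  [0]=0x99  [1]=0xa6  [2]=0xee  [3]=0x57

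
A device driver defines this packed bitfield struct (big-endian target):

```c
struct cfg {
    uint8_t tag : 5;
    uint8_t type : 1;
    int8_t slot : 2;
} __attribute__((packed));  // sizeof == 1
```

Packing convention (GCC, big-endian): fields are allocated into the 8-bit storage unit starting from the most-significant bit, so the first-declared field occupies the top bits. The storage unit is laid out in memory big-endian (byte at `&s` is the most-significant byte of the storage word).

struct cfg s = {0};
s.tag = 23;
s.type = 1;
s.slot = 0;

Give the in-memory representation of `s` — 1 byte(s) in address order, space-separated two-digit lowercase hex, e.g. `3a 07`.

bc

tag (5b) val=23 bits=0x17 at bit 3: 0xb8
type (1b) val=1 bits=0x1 at bit 2: 0xbc
slot (2b) val=0 bits=0x0 at bit 0: 0xbc
word = 0xbc → big-endian bytes:
  [0]=0xbc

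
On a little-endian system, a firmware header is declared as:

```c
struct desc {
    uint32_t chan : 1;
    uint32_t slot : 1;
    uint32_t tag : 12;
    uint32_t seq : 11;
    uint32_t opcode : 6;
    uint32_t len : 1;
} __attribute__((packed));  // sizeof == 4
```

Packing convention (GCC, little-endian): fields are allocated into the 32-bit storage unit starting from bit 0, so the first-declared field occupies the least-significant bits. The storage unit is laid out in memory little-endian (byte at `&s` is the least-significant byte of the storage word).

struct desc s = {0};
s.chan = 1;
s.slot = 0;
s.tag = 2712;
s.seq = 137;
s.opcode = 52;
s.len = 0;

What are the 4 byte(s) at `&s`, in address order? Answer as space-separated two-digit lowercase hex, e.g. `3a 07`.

chan (1b) val=1 bits=0x1 at bit 0: 0x00000001
slot (1b) val=0 bits=0x0 at bit 1: 0x00000001
tag (12b) val=2712 bits=0xa98 at bit 2: 0x00002a61
seq (11b) val=137 bits=0x89 at bit 14: 0x00226a61
opcode (6b) val=52 bits=0x34 at bit 25: 0x68226a61
len (1b) val=0 bits=0x0 at bit 31: 0x68226a61
word = 0x68226a61 → little-endian bytes:
  [0]=0x61  [1]=0x6a  [2]=0x22  [3]=0x68

61 6a 22 68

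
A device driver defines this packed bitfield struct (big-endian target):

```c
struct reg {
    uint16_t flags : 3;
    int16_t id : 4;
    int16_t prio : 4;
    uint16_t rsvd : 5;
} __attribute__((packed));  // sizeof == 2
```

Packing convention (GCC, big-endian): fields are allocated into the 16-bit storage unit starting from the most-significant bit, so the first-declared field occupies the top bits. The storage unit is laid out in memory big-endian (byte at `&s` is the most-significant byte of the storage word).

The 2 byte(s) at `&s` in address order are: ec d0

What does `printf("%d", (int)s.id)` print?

[0]=0xec [1]=0xd0 (big-endian) → word 0xecd0
flags [13+:3] = (word>>13) & 0x7 = 7
id [9+:4] = (word>>9) & 0xf = 6  ←
prio [5+:4] = (word>>5) & 0xf = 6
rsvd [0+:5] = (word>>0) & 0x1f = 16
id signed 4b, MSB=0: value = 6

6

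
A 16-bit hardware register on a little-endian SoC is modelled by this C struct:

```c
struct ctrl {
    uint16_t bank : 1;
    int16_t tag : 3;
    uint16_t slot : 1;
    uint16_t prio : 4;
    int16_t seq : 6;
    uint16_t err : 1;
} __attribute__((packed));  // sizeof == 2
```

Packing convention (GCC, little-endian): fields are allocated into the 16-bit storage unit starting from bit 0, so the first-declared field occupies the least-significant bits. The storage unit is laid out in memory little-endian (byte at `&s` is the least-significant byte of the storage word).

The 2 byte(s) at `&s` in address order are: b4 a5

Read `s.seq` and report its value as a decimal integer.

[0]=0xb4 [1]=0xa5 (little-endian) → word 0xa5b4
bank [0+:1] = (word>>0) & 0x1 = 0
tag [1+:3] = (word>>1) & 0x7 = 2
slot [4+:1] = (word>>4) & 0x1 = 1
prio [5+:4] = (word>>5) & 0xf = 13
seq [9+:6] = (word>>9) & 0x3f = 18  ←
err [15+:1] = (word>>15) & 0x1 = 1
seq signed 6b, MSB=0: value = 18

18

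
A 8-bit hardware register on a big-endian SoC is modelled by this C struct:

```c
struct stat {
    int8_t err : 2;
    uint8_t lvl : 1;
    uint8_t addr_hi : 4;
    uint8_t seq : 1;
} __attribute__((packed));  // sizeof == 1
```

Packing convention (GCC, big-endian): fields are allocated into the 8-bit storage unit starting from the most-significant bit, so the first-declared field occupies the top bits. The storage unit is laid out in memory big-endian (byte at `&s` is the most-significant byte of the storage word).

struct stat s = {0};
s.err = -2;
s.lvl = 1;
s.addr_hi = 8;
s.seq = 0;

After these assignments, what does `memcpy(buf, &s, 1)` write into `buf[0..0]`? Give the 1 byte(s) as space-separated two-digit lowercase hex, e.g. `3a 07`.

[6+:2] err=-2 & 0x3 = 0x2; word=0x80
[5+:1] lvl=1 & 0x1 = 0x1; word=0xa0
[1+:4] addr_hi=8 & 0xf = 0x8; word=0xb0
[0+:1] seq=0 & 0x1 = 0x0; word=0xb0
word = 0xb0 → big-endian bytes:
  [0]=0xb0

b0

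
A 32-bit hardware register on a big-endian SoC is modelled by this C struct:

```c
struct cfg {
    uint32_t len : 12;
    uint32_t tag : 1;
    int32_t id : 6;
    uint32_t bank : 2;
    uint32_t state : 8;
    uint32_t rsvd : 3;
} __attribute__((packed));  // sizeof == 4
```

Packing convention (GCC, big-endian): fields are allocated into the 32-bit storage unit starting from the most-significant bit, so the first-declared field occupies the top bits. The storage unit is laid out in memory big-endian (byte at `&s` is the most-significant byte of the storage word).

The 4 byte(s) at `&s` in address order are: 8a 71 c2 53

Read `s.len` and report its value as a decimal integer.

[0]=0x8a [1]=0x71 [2]=0xc2 [3]=0x53 (big-endian) → word 0x8a71c253
len [20+:12] = (word>>20) & 0xfff = 2215  ←
tag [19+:1] = (word>>19) & 0x1 = 0
id [13+:6] = (word>>13) & 0x3f = 14
bank [11+:2] = (word>>11) & 0x3 = 0
state [3+:8] = (word>>3) & 0xff = 74
rsvd [0+:3] = (word>>0) & 0x7 = 3

2215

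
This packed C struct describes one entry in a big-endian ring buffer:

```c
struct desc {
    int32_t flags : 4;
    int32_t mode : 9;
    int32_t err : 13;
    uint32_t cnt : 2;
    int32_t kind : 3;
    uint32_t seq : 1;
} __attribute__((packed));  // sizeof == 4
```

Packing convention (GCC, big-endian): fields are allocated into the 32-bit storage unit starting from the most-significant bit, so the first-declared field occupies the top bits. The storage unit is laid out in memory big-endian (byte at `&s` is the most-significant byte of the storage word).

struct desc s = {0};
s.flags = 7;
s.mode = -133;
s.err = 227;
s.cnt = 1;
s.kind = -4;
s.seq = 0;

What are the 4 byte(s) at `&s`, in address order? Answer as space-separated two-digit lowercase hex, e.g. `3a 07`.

7b d8 38 d8

[28+:4] flags=7 & 0xf = 0x7; word=0x70000000
[19+:9] mode=-133 & 0x1ff = 0x17b; word=0x7bd80000
[6+:13] err=227 & 0x1fff = 0xe3; word=0x7bd838c0
[4+:2] cnt=1 & 0x3 = 0x1; word=0x7bd838d0
[1+:3] kind=-4 & 0x7 = 0x4; word=0x7bd838d8
[0+:1] seq=0 & 0x1 = 0x0; word=0x7bd838d8
word = 0x7bd838d8 → big-endian bytes:
  [0]=0x7b  [1]=0xd8  [2]=0x38  [3]=0xd8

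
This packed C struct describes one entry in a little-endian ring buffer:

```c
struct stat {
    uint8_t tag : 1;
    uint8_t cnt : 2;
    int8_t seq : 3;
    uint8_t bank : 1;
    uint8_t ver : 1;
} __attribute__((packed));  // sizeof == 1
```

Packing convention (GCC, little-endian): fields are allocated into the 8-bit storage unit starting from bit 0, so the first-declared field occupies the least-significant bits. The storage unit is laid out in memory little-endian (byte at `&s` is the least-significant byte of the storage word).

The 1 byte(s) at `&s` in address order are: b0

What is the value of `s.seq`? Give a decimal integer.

-2

[0]=0xb0 (little-endian) → word 0xb0
tag [0+:1] = (word>>0) & 0x1 = 0
cnt [1+:2] = (word>>1) & 0x3 = 0
seq [3+:3] = (word>>3) & 0x7 = 6  ←
bank [6+:1] = (word>>6) & 0x1 = 0
ver [7+:1] = (word>>7) & 0x1 = 1
seq signed 3b, MSB=1: 6 - 8 = -2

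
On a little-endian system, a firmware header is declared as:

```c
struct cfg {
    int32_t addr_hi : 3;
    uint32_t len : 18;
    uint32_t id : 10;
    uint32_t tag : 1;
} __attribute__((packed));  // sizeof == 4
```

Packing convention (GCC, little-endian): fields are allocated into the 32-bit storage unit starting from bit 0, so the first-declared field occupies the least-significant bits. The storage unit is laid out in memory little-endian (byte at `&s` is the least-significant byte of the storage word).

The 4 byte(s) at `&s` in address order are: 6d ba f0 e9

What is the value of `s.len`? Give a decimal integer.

137037

[0]=0x6d [1]=0xba [2]=0xf0 [3]=0xe9 (little-endian) → word 0xe9f0ba6d
addr_hi [0+:3] = (word>>0) & 0x7 = 5
len [3+:18] = (word>>3) & 0x3ffff = 137037  ←
id [21+:10] = (word>>21) & 0x3ff = 847
tag [31+:1] = (word>>31) & 0x1 = 1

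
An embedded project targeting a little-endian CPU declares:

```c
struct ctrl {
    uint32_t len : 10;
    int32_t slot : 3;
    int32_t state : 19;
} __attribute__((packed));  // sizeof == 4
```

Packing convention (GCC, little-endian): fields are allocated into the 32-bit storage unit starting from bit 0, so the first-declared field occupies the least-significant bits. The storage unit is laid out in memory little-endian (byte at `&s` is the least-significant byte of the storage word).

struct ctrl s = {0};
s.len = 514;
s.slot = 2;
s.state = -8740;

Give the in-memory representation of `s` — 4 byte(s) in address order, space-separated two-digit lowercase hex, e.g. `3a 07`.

len (10b) val=514 bits=0x202 at bit 0: 0x00000202
slot (3b) val=2 bits=0x2 at bit 10: 0x00000a02
state (19b) val=-8740 bits=0x7dddc at bit 13: 0xfbbb8a02
word = 0xfbbb8a02 → little-endian bytes:
  [0]=0x02  [1]=0x8a  [2]=0xbb  [3]=0xfb

02 8a bb fb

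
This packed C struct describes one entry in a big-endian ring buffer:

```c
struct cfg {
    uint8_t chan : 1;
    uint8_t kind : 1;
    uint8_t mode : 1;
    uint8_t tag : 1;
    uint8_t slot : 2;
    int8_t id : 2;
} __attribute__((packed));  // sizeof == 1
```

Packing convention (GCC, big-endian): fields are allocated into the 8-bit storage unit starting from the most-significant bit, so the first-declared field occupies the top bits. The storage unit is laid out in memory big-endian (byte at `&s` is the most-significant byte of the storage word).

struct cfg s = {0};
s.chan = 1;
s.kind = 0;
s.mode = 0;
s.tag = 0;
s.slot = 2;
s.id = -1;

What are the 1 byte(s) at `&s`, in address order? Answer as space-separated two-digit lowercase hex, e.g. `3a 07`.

chan:1 = 1 → 0x1 << 7 → word 0x80
kind:1 = 0 → 0x0 << 6 → word 0x80
mode:1 = 0 → 0x0 << 5 → word 0x80
tag:1 = 0 → 0x0 << 4 → word 0x80
slot:2 = 2 → 0x2 << 2 → word 0x88
id:2 = -1 → 0x3 << 0 → word 0x8b
word = 0x8b → big-endian bytes:
  [0]=0x8b

8b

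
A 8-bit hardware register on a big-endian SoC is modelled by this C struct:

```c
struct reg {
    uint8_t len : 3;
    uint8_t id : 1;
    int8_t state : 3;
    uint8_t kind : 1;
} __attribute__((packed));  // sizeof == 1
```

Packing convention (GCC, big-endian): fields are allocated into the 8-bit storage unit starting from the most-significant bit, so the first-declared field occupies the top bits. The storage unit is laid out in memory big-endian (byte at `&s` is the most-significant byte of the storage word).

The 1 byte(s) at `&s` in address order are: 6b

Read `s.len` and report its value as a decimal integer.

[0]=0x6b (big-endian) → word 0x6b
len [5+:3] = (word>>5) & 0x7 = 3  ←
id [4+:1] = (word>>4) & 0x1 = 0
state [1+:3] = (word>>1) & 0x7 = 5
kind [0+:1] = (word>>0) & 0x1 = 1

3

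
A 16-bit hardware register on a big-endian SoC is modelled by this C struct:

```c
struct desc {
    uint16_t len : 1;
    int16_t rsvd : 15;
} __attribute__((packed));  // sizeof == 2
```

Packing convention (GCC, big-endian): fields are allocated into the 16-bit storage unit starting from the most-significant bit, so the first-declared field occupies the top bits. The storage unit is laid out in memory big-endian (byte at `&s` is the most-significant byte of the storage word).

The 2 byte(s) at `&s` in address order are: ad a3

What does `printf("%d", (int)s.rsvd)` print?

[0]=0xad [1]=0xa3 (big-endian) → word 0xada3
len:1 @ bit 15 → (0xada3>>15)&0x1 = 0x1
rsvd:15 @ bit 0 → (0xada3>>0)&0x7fff = 0x2da3  ←
rsvd signed 15b, MSB=0: value = 11683

11683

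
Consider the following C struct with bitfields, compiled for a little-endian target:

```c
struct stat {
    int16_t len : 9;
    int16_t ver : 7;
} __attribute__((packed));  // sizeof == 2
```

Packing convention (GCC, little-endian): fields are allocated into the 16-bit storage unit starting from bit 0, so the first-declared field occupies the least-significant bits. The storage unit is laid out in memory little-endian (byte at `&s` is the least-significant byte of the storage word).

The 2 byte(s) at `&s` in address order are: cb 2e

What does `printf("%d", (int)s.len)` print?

[0]=0xcb [1]=0x2e (little-endian) → word 0x2ecb
len:9 @ bit 0 → (0x2ecb>>0)&0x1ff = 0xcb  ←
ver:7 @ bit 9 → (0x2ecb>>9)&0x7f = 0x17
len signed 9b, MSB=0: value = 203

203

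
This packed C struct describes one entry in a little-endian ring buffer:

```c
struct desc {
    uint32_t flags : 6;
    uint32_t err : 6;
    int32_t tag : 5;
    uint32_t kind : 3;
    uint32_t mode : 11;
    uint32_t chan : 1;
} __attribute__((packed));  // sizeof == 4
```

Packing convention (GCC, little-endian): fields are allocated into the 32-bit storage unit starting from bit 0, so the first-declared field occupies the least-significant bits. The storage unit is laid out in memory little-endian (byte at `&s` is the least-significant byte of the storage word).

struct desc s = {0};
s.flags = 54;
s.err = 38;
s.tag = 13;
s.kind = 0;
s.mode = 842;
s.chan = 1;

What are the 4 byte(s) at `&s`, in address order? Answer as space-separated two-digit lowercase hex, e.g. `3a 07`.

b6 d9 a0 b4

flags:6 = 54 → 0x36 << 0 → word 0x00000036
err:6 = 38 → 0x26 << 6 → word 0x000009b6
tag:5 = 13 → 0xd << 12 → word 0x0000d9b6
kind:3 = 0 → 0x0 << 17 → word 0x0000d9b6
mode:11 = 842 → 0x34a << 20 → word 0x34a0d9b6
chan:1 = 1 → 0x1 << 31 → word 0xb4a0d9b6
word = 0xb4a0d9b6 → little-endian bytes:
  [0]=0xb6  [1]=0xd9  [2]=0xa0  [3]=0xb4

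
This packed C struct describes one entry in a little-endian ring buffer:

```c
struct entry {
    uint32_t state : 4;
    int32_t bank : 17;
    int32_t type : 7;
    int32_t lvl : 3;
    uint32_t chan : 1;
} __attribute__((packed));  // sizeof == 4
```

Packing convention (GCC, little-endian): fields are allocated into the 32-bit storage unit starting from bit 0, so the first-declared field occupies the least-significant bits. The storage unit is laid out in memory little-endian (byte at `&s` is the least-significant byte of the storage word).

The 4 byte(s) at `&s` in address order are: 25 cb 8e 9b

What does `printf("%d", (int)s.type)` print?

[0]=0x25 [1]=0xcb [2]=0x8e [3]=0x9b (little-endian) → word 0x9b8ecb25
state [0+:4] = (word>>0) & 0xf = 5
bank [4+:17] = (word>>4) & 0x1ffff = 60594
type [21+:7] = (word>>21) & 0x7f = 92  ←
lvl [28+:3] = (word>>28) & 0x7 = 1
chan [31+:1] = (word>>31) & 0x1 = 1
type signed 7b, MSB=1: 92 - 128 = -36

-36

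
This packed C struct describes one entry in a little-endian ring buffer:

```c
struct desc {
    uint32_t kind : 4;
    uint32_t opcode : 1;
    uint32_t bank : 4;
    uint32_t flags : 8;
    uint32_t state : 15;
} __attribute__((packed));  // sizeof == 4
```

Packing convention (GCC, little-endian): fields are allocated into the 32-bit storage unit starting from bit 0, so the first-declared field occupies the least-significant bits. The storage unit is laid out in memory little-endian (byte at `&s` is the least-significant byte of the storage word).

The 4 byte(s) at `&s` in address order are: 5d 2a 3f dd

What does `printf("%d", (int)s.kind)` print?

13

[0]=0x5d [1]=0x2a [2]=0x3f [3]=0xdd (little-endian) → word 0xdd3f2a5d
kind [0+:4] = (word>>0) & 0xf = 13  ←
opcode [4+:1] = (word>>4) & 0x1 = 1
bank [5+:4] = (word>>5) & 0xf = 2
flags [9+:8] = (word>>9) & 0xff = 149
state [17+:15] = (word>>17) & 0x7fff = 28319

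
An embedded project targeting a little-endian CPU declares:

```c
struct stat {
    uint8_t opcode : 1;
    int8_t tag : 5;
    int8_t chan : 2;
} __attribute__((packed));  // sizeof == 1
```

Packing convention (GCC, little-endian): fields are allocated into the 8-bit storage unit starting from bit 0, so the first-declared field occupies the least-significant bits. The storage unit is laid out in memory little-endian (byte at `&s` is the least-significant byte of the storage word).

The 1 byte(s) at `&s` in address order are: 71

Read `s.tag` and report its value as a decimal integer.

-8

[0]=0x71 (little-endian) → word 0x71
opcode [0+:1] = (word>>0) & 0x1 = 1
tag [1+:5] = (word>>1) & 0x1f = 24  ←
chan [6+:2] = (word>>6) & 0x3 = 1
tag signed 5b, MSB=1: 24 - 32 = -8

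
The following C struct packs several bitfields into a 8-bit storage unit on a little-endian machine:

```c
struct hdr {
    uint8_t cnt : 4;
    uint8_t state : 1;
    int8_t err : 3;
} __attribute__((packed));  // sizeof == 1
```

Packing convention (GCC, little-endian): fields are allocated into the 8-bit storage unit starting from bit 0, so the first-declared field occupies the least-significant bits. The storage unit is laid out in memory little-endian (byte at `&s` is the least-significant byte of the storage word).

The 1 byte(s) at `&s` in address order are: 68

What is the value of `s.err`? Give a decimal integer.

[0]=0x68 (little-endian) → word 0x68
cnt [0+:4] = (word>>0) & 0xf = 8
state [4+:1] = (word>>4) & 0x1 = 0
err [5+:3] = (word>>5) & 0x7 = 3  ←
err signed 3b, MSB=0: value = 3

3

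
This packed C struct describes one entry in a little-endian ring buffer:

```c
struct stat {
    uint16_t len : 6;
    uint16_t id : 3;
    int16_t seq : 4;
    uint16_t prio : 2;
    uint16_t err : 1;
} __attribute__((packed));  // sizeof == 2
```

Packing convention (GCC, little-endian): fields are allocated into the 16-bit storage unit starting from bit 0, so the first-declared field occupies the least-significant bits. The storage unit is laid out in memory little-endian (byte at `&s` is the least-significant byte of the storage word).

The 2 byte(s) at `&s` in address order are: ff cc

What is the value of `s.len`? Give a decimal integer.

[0]=0xff [1]=0xcc (little-endian) → word 0xccff
len:6 @ bit 0 → (0xccff>>0)&0x3f = 0x3f  ←
id:3 @ bit 6 → (0xccff>>6)&0x7 = 0x3
seq:4 @ bit 9 → (0xccff>>9)&0xf = 0x6
prio:2 @ bit 13 → (0xccff>>13)&0x3 = 0x2
err:1 @ bit 15 → (0xccff>>15)&0x1 = 0x1

63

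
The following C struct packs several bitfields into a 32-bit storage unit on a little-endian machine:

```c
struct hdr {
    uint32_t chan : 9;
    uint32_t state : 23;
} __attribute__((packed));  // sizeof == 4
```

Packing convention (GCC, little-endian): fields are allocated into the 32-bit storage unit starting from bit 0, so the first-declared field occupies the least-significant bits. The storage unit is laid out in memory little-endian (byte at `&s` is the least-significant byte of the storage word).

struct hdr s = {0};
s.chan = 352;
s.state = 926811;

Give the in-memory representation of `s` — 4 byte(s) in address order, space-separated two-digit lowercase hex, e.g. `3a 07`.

60 b7 48 1c

chan:9 = 352 → 0x160 << 0 → word 0x00000160
state:23 = 926811 → 0xe245b << 9 → word 0x1c48b760
word = 0x1c48b760 → little-endian bytes:
  [0]=0x60  [1]=0xb7  [2]=0x48  [3]=0x1c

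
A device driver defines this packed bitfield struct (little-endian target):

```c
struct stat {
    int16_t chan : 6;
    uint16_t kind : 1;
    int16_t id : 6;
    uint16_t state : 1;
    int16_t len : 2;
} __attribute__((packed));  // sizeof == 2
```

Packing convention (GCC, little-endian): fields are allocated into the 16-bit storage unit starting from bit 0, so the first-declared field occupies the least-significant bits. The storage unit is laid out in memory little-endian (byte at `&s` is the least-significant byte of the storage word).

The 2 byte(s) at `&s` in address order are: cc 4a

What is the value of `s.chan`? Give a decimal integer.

12

[0]=0xcc [1]=0x4a (little-endian) → word 0x4acc
chan [0+:6] = (word>>0) & 0x3f = 12  ←
kind [6+:1] = (word>>6) & 0x1 = 1
id [7+:6] = (word>>7) & 0x3f = 21
state [13+:1] = (word>>13) & 0x1 = 0
len [14+:2] = (word>>14) & 0x3 = 1
chan signed 6b, MSB=0: value = 12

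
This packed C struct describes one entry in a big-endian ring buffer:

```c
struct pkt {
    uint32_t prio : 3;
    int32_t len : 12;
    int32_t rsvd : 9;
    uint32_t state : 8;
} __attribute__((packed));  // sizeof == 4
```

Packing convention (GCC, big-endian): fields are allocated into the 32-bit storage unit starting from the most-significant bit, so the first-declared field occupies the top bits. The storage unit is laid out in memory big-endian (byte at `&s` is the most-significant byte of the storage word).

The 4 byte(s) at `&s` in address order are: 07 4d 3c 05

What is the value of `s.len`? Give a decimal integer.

[0]=0x07 [1]=0x4d [2]=0x3c [3]=0x05 (big-endian) → word 0x074d3c05
prio [29+:3] = (word>>29) & 0x7 = 0
len [17+:12] = (word>>17) & 0xfff = 934  ←
rsvd [8+:9] = (word>>8) & 0x1ff = 316
state [0+:8] = (word>>0) & 0xff = 5
len signed 12b, MSB=0: value = 934

934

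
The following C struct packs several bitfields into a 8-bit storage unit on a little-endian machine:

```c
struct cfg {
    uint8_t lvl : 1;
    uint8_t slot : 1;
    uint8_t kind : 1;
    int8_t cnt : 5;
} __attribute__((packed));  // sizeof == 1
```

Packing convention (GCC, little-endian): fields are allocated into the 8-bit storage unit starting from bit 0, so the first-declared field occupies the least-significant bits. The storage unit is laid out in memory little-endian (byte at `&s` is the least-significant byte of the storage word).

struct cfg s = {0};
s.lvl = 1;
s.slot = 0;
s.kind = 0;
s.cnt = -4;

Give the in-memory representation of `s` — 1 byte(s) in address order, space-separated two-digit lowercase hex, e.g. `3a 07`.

lvl (1b) val=1 bits=0x1 at bit 0: 0x01
slot (1b) val=0 bits=0x0 at bit 1: 0x01
kind (1b) val=0 bits=0x0 at bit 2: 0x01
cnt (5b) val=-4 bits=0x1c at bit 3: 0xe1
word = 0xe1 → little-endian bytes:
  [0]=0xe1

e1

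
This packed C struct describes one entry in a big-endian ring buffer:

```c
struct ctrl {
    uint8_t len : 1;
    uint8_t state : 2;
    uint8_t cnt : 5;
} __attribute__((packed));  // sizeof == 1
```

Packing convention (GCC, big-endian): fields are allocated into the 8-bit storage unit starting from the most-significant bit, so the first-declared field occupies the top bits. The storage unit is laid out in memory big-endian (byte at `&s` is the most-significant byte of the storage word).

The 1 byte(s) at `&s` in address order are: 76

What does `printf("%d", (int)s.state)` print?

[0]=0x76 (big-endian) → word 0x76
len [7+:1] = (word>>7) & 0x1 = 0
state [5+:2] = (word>>5) & 0x3 = 3  ←
cnt [0+:5] = (word>>0) & 0x1f = 22

3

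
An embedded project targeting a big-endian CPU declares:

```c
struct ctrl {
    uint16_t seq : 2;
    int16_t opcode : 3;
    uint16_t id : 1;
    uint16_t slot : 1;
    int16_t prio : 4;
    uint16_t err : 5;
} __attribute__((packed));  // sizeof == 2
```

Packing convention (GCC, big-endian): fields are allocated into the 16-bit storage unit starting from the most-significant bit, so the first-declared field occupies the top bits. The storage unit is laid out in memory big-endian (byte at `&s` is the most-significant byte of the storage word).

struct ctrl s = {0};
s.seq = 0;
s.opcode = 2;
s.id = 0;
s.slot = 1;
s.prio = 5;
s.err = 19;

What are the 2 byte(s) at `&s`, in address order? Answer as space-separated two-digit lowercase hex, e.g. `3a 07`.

[14+:2] seq=0 & 0x3 = 0x0; word=0x0000
[11+:3] opcode=2 & 0x7 = 0x2; word=0x1000
[10+:1] id=0 & 0x1 = 0x0; word=0x1000
[9+:1] slot=1 & 0x1 = 0x1; word=0x1200
[5+:4] prio=5 & 0xf = 0x5; word=0x12a0
[0+:5] err=19 & 0x1f = 0x13; word=0x12b3
word = 0x12b3 → big-endian bytes:
  [0]=0x12  [1]=0xb3

12 b3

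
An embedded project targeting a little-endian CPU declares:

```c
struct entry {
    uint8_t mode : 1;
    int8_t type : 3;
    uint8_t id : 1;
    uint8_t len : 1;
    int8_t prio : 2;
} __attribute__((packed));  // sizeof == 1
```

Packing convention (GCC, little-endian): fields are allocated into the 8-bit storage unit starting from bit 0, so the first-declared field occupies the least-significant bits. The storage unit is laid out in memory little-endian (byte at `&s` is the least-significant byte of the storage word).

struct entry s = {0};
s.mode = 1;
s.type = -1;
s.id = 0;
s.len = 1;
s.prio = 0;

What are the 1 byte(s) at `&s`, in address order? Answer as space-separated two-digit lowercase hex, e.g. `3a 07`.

2f

mode:1 = 1 → 0x1 << 0 → word 0x01
type:3 = -1 → 0x7 << 1 → word 0x0f
id:1 = 0 → 0x0 << 4 → word 0x0f
len:1 = 1 → 0x1 << 5 → word 0x2f
prio:2 = 0 → 0x0 << 6 → word 0x2f
word = 0x2f → little-endian bytes:
  [0]=0x2f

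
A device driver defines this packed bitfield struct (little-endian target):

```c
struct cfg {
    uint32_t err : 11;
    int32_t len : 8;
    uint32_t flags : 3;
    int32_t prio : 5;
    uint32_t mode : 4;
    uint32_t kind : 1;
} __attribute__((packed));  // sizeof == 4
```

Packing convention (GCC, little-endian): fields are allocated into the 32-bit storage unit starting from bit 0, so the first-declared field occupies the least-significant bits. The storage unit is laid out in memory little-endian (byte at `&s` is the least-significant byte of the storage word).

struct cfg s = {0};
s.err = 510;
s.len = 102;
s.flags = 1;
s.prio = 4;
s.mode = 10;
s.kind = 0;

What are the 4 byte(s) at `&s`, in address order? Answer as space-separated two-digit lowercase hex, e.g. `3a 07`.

fe 31 0b 51

[0+:11] err=510 & 0x7ff = 0x1fe; word=0x000001fe
[11+:8] len=102 & 0xff = 0x66; word=0x000331fe
[19+:3] flags=1 & 0x7 = 0x1; word=0x000b31fe
[22+:5] prio=4 & 0x1f = 0x4; word=0x010b31fe
[27+:4] mode=10 & 0xf = 0xa; word=0x510b31fe
[31+:1] kind=0 & 0x1 = 0x0; word=0x510b31fe
word = 0x510b31fe → little-endian bytes:
  [0]=0xfe  [1]=0x31  [2]=0x0b  [3]=0x51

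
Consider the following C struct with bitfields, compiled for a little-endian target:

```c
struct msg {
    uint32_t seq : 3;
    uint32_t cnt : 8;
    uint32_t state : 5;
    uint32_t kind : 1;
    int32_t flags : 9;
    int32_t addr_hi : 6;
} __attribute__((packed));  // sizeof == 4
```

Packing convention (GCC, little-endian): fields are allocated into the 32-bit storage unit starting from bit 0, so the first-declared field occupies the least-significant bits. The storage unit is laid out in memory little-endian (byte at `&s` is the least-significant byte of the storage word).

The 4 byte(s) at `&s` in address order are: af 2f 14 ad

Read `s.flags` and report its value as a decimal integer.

[0]=0xaf [1]=0x2f [2]=0x14 [3]=0xad (little-endian) → word 0xad142faf
seq [0+:3] = (word>>0) & 0x7 = 7
cnt [3+:8] = (word>>3) & 0xff = 245
state [11+:5] = (word>>11) & 0x1f = 5
kind [16+:1] = (word>>16) & 0x1 = 0
flags [17+:9] = (word>>17) & 0x1ff = 138  ←
addr_hi [26+:6] = (word>>26) & 0x3f = 43
flags signed 9b, MSB=0: value = 138

138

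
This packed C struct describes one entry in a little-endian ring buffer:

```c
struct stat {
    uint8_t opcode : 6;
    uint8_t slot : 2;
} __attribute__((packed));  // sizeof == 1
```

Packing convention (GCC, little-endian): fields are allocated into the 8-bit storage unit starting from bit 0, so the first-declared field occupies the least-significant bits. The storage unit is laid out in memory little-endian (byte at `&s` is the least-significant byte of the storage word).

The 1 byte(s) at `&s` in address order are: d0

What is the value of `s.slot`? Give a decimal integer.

[0]=0xd0 (little-endian) → word 0xd0
opcode [0+:6] = (word>>0) & 0x3f = 16
slot [6+:2] = (word>>6) & 0x3 = 3  ←

3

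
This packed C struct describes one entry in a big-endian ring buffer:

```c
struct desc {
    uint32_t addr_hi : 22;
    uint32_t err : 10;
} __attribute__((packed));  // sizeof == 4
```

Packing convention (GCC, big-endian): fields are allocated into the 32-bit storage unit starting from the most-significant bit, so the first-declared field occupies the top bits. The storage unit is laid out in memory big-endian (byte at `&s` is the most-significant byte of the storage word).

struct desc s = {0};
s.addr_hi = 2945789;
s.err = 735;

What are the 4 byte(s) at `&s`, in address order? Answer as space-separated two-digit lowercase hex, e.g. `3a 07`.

b3 cb f6 df

[10+:22] addr_hi=2945789 & 0x3fffff = 0x2cf2fd; word=0xb3cbf400
[0+:10] err=735 & 0x3ff = 0x2df; word=0xb3cbf6df
word = 0xb3cbf6df → big-endian bytes:
  [0]=0xb3  [1]=0xcb  [2]=0xf6  [3]=0xdf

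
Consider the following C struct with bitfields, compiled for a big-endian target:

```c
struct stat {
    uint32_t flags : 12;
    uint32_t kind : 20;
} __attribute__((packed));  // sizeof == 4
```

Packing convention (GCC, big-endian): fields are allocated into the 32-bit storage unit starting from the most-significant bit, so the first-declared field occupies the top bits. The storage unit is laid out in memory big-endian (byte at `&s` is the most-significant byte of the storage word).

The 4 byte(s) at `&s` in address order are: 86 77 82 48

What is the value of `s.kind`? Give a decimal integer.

[0]=0x86 [1]=0x77 [2]=0x82 [3]=0x48 (big-endian) → word 0x86778248
flags [20+:12] = (word>>20) & 0xfff = 2151
kind [0+:20] = (word>>0) & 0xfffff = 492104  ←

492104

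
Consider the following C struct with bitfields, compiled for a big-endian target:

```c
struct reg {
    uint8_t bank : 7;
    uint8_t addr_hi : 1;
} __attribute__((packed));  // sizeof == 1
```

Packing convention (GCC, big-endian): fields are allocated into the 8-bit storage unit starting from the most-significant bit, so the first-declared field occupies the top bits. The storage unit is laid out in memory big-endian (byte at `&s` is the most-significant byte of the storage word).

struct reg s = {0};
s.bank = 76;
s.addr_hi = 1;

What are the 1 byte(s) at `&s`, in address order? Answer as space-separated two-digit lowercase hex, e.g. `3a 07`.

99

[1+:7] bank=76 & 0x7f = 0x4c; word=0x98
[0+:1] addr_hi=1 & 0x1 = 0x1; word=0x99
word = 0x99 → big-endian bytes:
  [0]=0x99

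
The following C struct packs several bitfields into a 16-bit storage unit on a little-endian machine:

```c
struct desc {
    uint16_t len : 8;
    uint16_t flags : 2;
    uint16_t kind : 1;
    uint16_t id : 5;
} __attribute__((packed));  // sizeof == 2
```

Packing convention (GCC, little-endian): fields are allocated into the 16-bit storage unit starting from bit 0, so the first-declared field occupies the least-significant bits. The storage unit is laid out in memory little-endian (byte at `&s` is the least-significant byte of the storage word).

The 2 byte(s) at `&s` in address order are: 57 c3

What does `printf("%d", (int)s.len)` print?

[0]=0x57 [1]=0xc3 (little-endian) → word 0xc357
len:8 @ bit 0 → (0xc357>>0)&0xff = 0x57  ←
flags:2 @ bit 8 → (0xc357>>8)&0x3 = 0x3
kind:1 @ bit 10 → (0xc357>>10)&0x1 = 0x0
id:5 @ bit 11 → (0xc357>>11)&0x1f = 0x18

87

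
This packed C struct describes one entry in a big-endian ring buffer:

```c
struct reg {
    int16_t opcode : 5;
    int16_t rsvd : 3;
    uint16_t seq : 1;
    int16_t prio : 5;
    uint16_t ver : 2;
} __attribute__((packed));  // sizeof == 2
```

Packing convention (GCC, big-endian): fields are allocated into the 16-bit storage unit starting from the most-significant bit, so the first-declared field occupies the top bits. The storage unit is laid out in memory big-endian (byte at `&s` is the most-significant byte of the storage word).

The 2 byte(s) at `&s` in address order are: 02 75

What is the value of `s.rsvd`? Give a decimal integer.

[0]=0x02 [1]=0x75 (big-endian) → word 0x0275
opcode [11+:5] = (word>>11) & 0x1f = 0
rsvd [8+:3] = (word>>8) & 0x7 = 2  ←
seq [7+:1] = (word>>7) & 0x1 = 0
prio [2+:5] = (word>>2) & 0x1f = 29
ver [0+:2] = (word>>0) & 0x3 = 1
rsvd signed 3b, MSB=0: value = 2

2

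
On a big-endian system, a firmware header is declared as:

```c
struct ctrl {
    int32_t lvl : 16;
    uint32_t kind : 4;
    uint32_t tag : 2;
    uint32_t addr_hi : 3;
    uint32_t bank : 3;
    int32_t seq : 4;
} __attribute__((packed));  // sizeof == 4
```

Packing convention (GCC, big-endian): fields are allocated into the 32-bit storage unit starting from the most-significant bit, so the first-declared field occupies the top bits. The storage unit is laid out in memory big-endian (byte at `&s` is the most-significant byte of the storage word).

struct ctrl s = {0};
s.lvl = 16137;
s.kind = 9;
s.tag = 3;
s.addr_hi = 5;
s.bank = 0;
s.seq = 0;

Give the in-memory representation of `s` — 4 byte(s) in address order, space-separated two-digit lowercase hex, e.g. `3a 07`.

lvl (16b) val=16137 bits=0x3f09 at bit 16: 0x3f090000
kind (4b) val=9 bits=0x9 at bit 12: 0x3f099000
tag (2b) val=3 bits=0x3 at bit 10: 0x3f099c00
addr_hi (3b) val=5 bits=0x5 at bit 7: 0x3f099e80
bank (3b) val=0 bits=0x0 at bit 4: 0x3f099e80
seq (4b) val=0 bits=0x0 at bit 0: 0x3f099e80
word = 0x3f099e80 → big-endian bytes:
  [0]=0x3f  [1]=0x09  [2]=0x9e  [3]=0x80

3f 09 9e 80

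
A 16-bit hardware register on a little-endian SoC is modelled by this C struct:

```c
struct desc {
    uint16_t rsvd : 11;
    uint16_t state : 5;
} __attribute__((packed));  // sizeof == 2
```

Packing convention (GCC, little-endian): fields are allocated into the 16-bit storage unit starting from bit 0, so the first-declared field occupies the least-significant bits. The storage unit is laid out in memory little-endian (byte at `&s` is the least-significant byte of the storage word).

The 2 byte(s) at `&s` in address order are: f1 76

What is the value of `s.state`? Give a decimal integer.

[0]=0xf1 [1]=0x76 (little-endian) → word 0x76f1
rsvd:11 @ bit 0 → (0x76f1>>0)&0x7ff = 0x6f1
state:5 @ bit 11 → (0x76f1>>11)&0x1f = 0xe  ←

14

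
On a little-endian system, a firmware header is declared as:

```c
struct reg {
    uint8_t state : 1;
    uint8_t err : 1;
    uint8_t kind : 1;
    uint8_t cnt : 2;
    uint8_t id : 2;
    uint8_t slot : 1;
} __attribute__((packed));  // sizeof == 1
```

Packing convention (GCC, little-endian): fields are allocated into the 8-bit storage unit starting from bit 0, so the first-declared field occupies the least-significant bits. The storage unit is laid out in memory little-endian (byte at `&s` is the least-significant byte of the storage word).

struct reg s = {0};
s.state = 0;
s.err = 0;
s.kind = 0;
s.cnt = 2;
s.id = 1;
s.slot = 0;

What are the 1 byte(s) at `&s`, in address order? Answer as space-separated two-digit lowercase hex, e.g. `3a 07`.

state (1b) val=0 bits=0x0 at bit 0: 0x00
err (1b) val=0 bits=0x0 at bit 1: 0x00
kind (1b) val=0 bits=0x0 at bit 2: 0x00
cnt (2b) val=2 bits=0x2 at bit 3: 0x10
id (2b) val=1 bits=0x1 at bit 5: 0x30
slot (1b) val=0 bits=0x0 at bit 7: 0x30
word = 0x30 → little-endian bytes:
  [0]=0x30

30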